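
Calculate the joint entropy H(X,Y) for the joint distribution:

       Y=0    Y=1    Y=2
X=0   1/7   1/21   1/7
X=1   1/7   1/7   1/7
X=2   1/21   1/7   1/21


H(X,Y) = -Σ p(x,y) log₂ p(x,y)
  p(0,0)=1/7: -0.1429 × log₂(0.1429) = 0.4011
  p(0,1)=1/21: -0.0476 × log₂(0.0476) = 0.2092
  p(0,2)=1/7: -0.1429 × log₂(0.1429) = 0.4011
  p(1,0)=1/7: -0.1429 × log₂(0.1429) = 0.4011
  p(1,1)=1/7: -0.1429 × log₂(0.1429) = 0.4011
  p(1,2)=1/7: -0.1429 × log₂(0.1429) = 0.4011
  p(2,0)=1/21: -0.0476 × log₂(0.0476) = 0.2092
  p(2,1)=1/7: -0.1429 × log₂(0.1429) = 0.4011
  p(2,2)=1/21: -0.0476 × log₂(0.0476) = 0.2092
H(X,Y) = 3.0338 bits


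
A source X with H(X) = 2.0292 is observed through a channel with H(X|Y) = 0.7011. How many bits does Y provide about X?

I(X;Y) = H(X) - H(X|Y)
I(X;Y) = 2.0292 - 0.7011 = 1.3281 bits


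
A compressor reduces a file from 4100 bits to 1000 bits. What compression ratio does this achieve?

Compression ratio = Original / Compressed
= 4100 / 1000 = 4.10:1


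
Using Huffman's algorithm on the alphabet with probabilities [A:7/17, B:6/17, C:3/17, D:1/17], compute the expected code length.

Huffman tree construction:
Combine smallest probabilities repeatedly
Resulting codes:
  A: 0 (length 1)
  B: 11 (length 2)
  C: 101 (length 3)
  D: 100 (length 3)
Average length = Σ p(s) × length(s) = 1.8235 bits


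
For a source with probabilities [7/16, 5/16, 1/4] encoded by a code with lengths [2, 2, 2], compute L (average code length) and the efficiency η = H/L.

Average length L = Σ p_i × l_i = 2.0000 bits
Entropy H = 1.5462 bits
Efficiency η = H/L × 100% = 77.31%


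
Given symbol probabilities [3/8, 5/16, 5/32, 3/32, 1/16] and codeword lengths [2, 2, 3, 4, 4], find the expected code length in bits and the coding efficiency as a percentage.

Average length L = Σ p_i × l_i = 2.4688 bits
Entropy H = 2.0436 bits
Efficiency η = H/L × 100% = 82.78%


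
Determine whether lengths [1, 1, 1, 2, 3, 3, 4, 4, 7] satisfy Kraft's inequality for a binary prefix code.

Kraft inequality: Σ 2^(-l_i) ≤ 1 for prefix-free code
Calculating: 2^(-1) + 2^(-1) + 2^(-1) + 2^(-2) + 2^(-3) + 2^(-3) + 2^(-4) + 2^(-4) + 2^(-7)
= 0.5 + 0.5 + 0.5 + 0.25 + 0.125 + 0.125 + 0.0625 + 0.0625 + 0.0078125
= 2.1328
Since 2.1328 > 1, prefix-free code does not exist


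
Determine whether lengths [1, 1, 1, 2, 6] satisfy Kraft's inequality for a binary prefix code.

Kraft inequality: Σ 2^(-l_i) ≤ 1 for prefix-free code
Calculating: 2^(-1) + 2^(-1) + 2^(-1) + 2^(-2) + 2^(-6)
= 0.5 + 0.5 + 0.5 + 0.25 + 0.015625
= 1.7656
Since 1.7656 > 1, prefix-free code does not exist


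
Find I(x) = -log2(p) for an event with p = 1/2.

Information content I(x) = -log₂(p(x))
I = -log₂(1/2) = -log₂(0.5000)
I = 1.0000 bits


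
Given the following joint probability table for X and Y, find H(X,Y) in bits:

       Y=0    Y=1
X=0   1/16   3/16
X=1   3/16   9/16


H(X,Y) = -Σ p(x,y) log₂ p(x,y)
  p(0,0)=1/16: -0.0625 × log₂(0.0625) = 0.2500
  p(0,1)=3/16: -0.1875 × log₂(0.1875) = 0.4528
  p(1,0)=3/16: -0.1875 × log₂(0.1875) = 0.4528
  p(1,1)=9/16: -0.5625 × log₂(0.5625) = 0.4669
H(X,Y) = 1.6226 bits


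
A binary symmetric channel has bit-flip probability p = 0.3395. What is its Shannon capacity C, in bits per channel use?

For BSC with error probability p:
C = 1 - H(p) where H(p) is binary entropy
H(0.3395) = -0.3395 × log₂(0.3395) - 0.6605 × log₂(0.6605)
H(p) = 0.9243
C = 1 - 0.9243 = 0.0757 bits/use


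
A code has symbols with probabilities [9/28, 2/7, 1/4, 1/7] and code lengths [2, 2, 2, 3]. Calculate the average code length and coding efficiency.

Average length L = Σ p_i × l_i = 2.1429 bits
Entropy H = 1.9438 bits
Efficiency η = H/L × 100% = 90.71%


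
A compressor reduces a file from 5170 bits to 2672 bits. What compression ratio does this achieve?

Compression ratio = Original / Compressed
= 5170 / 2672 = 1.93:1


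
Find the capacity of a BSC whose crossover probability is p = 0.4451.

For BSC with error probability p:
C = 1 - H(p) where H(p) is binary entropy
H(0.4451) = -0.4451 × log₂(0.4451) - 0.5549 × log₂(0.5549)
H(p) = 0.9913
C = 1 - 0.9913 = 0.0087 bits/use


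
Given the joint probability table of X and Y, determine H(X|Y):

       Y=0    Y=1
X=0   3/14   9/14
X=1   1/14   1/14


H(X|Y) = Σ_y p(y) H(X|Y=y)
  p(Y=0) = 2/7, H(X|Y=0) = 0.8113
  p(Y=1) = 5/7, H(X|Y=1) = 0.4690
H(X|Y) = 0.2857×0.8113 + 0.7143×0.4690 = 0.5668 bits


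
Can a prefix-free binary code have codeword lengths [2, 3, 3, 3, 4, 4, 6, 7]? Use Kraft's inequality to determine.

Kraft inequality: Σ 2^(-l_i) ≤ 1 for prefix-free code
Calculating: 2^(-2) + 2^(-3) + 2^(-3) + 2^(-3) + 2^(-4) + 2^(-4) + 2^(-6) + 2^(-7)
= 0.25 + 0.125 + 0.125 + 0.125 + 0.0625 + 0.0625 + 0.015625 + 0.0078125
= 0.7734
Since 0.7734 ≤ 1, prefix-free code exists


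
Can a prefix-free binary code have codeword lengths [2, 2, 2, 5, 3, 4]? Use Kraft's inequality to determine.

Kraft inequality: Σ 2^(-l_i) ≤ 1 for prefix-free code
Calculating: 2^(-2) + 2^(-2) + 2^(-2) + 2^(-5) + 2^(-3) + 2^(-4)
= 0.25 + 0.25 + 0.25 + 0.03125 + 0.125 + 0.0625
= 0.9688
Since 0.9688 ≤ 1, prefix-free code exists


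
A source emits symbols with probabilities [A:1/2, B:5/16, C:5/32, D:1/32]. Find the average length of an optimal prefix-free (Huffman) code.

Huffman tree construction:
Combine smallest probabilities repeatedly
Resulting codes:
  A: 0 (length 1)
  B: 11 (length 2)
  C: 101 (length 3)
  D: 100 (length 3)
Average length = Σ p(s) × length(s) = 1.6875 bits


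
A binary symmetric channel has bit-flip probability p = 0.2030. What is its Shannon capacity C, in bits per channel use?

For BSC with error probability p:
C = 1 - H(p) where H(p) is binary entropy
H(0.2030) = -0.2030 × log₂(0.2030) - 0.7970 × log₂(0.7970)
H(p) = 0.7279
C = 1 - 0.7279 = 0.2721 bits/use


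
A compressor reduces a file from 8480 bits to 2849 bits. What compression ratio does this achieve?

Compression ratio = Original / Compressed
= 8480 / 2849 = 2.98:1


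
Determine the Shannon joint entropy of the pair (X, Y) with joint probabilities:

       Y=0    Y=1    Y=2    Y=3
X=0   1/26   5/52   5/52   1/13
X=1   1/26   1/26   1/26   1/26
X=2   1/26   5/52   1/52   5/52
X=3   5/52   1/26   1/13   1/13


H(X,Y) = -Σ p(x,y) log₂ p(x,y)
  p(0,0)=1/26: -0.0385 × log₂(0.0385) = 0.1808
  p(0,1)=5/52: -0.0962 × log₂(0.0962) = 0.3249
  p(0,2)=5/52: -0.0962 × log₂(0.0962) = 0.3249
  p(0,3)=1/13: -0.0769 × log₂(0.0769) = 0.2846
  p(1,0)=1/26: -0.0385 × log₂(0.0385) = 0.1808
  p(1,1)=1/26: -0.0385 × log₂(0.0385) = 0.1808
  p(1,2)=1/26: -0.0385 × log₂(0.0385) = 0.1808
  p(1,3)=1/26: -0.0385 × log₂(0.0385) = 0.1808
  p(2,0)=1/26: -0.0385 × log₂(0.0385) = 0.1808
  p(2,1)=5/52: -0.0962 × log₂(0.0962) = 0.3249
  p(2,2)=1/52: -0.0192 × log₂(0.0192) = 0.1096
  p(2,3)=5/52: -0.0962 × log₂(0.0962) = 0.3249
  p(3,0)=5/52: -0.0962 × log₂(0.0962) = 0.3249
  p(3,1)=1/26: -0.0385 × log₂(0.0385) = 0.1808
  p(3,2)=1/13: -0.0769 × log₂(0.0769) = 0.2846
  p(3,3)=1/13: -0.0769 × log₂(0.0769) = 0.2846
H(X,Y) = 3.8534 bits


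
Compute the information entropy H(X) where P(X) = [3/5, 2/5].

H(X) = -Σ p(x) log₂ p(x)
  -3/5 × log₂(3/5) = 0.4422
  -2/5 × log₂(2/5) = 0.5288
H(X) = 0.9710 bits


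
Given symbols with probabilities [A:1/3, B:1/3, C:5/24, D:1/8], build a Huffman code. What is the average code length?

Huffman tree construction:
Combine smallest probabilities repeatedly
Resulting codes:
  A: 10 (length 2)
  B: 11 (length 2)
  C: 01 (length 2)
  D: 00 (length 2)
Average length = Σ p(s) × length(s) = 2.0000 bits


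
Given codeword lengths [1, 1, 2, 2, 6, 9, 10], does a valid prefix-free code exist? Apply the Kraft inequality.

Kraft inequality: Σ 2^(-l_i) ≤ 1 for prefix-free code
Calculating: 2^(-1) + 2^(-1) + 2^(-2) + 2^(-2) + 2^(-6) + 2^(-9) + 2^(-10)
= 0.5 + 0.5 + 0.25 + 0.25 + 0.015625 + 0.001953125 + 0.0009765625
= 1.5186
Since 1.5186 > 1, prefix-free code does not exist


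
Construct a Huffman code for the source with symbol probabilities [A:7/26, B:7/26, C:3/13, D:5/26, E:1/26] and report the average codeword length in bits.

Huffman tree construction:
Combine smallest probabilities repeatedly
Resulting codes:
  A: 10 (length 2)
  B: 11 (length 2)
  C: 00 (length 2)
  D: 011 (length 3)
  E: 010 (length 3)
Average length = Σ p(s) × length(s) = 2.2308 bits


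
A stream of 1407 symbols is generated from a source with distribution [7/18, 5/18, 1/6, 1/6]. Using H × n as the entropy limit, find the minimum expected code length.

Entropy H = 1.9049 bits/symbol
Minimum bits = H × n = 1.9049 × 1407
= 2680.16 bits


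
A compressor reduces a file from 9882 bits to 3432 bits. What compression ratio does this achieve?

Compression ratio = Original / Compressed
= 9882 / 3432 = 2.88:1


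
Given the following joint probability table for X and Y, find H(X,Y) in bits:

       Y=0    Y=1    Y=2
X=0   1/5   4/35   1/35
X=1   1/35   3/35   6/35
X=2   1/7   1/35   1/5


H(X,Y) = -Σ p(x,y) log₂ p(x,y)
  p(0,0)=1/5: -0.2000 × log₂(0.2000) = 0.4644
  p(0,1)=4/35: -0.1143 × log₂(0.1143) = 0.3576
  p(0,2)=1/35: -0.0286 × log₂(0.0286) = 0.1466
  p(1,0)=1/35: -0.0286 × log₂(0.0286) = 0.1466
  p(1,1)=3/35: -0.0857 × log₂(0.0857) = 0.3038
  p(1,2)=6/35: -0.1714 × log₂(0.1714) = 0.4362
  p(2,0)=1/7: -0.1429 × log₂(0.1429) = 0.4011
  p(2,1)=1/35: -0.0286 × log₂(0.0286) = 0.1466
  p(2,2)=1/5: -0.2000 × log₂(0.2000) = 0.4644
H(X,Y) = 2.8671 bits


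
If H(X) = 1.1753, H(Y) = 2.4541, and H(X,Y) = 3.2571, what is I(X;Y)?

I(X;Y) = H(X) + H(Y) - H(X,Y)
I(X;Y) = 1.1753 + 2.4541 - 3.2571 = 0.3723 bits


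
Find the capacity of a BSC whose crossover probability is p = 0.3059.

For BSC with error probability p:
C = 1 - H(p) where H(p) is binary entropy
H(0.3059) = -0.3059 × log₂(0.3059) - 0.6941 × log₂(0.6941)
H(p) = 0.8884
C = 1 - 0.8884 = 0.1116 bits/use


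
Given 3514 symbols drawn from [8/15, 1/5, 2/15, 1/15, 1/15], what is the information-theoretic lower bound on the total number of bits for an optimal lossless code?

Entropy H = 1.8566 bits/symbol
Minimum bits = H × n = 1.8566 × 3514
= 6523.97 bits


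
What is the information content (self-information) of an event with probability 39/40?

Information content I(x) = -log₂(p(x))
I = -log₂(39/40) = -log₂(0.9750)
I = 0.0365 bits


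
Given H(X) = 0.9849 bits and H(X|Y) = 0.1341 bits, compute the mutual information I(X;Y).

I(X;Y) = H(X) - H(X|Y)
I(X;Y) = 0.9849 - 0.1341 = 0.8508 bits


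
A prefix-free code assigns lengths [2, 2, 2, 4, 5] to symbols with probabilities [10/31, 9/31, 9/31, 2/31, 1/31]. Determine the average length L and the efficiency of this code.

Average length L = Σ p_i × l_i = 2.2258 bits
Entropy H = 1.9775 bits
Efficiency η = H/L × 100% = 88.84%


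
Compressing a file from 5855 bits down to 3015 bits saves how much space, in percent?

Space savings = (1 - Compressed/Original) × 100%
= (1 - 3015/5855) × 100%
= 48.51%


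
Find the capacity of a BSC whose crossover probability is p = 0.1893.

For BSC with error probability p:
C = 1 - H(p) where H(p) is binary entropy
H(0.1893) = -0.1893 × log₂(0.1893) - 0.8107 × log₂(0.8107)
H(p) = 0.7000
C = 1 - 0.7000 = 0.3000 bits/use


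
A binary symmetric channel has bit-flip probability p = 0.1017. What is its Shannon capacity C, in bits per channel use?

For BSC with error probability p:
C = 1 - H(p) where H(p) is binary entropy
H(0.1017) = -0.1017 × log₂(0.1017) - 0.8983 × log₂(0.8983)
H(p) = 0.4744
C = 1 - 0.4744 = 0.5256 bits/use


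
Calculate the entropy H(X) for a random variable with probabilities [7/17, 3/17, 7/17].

H(X) = -Σ p(x) log₂ p(x)
  -7/17 × log₂(7/17) = 0.5271
  -3/17 × log₂(3/17) = 0.4416
  -7/17 × log₂(7/17) = 0.5271
H(X) = 1.4958 bits


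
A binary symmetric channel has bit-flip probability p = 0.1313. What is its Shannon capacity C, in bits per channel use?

For BSC with error probability p:
C = 1 - H(p) where H(p) is binary entropy
H(0.1313) = -0.1313 × log₂(0.1313) - 0.8687 × log₂(0.8687)
H(p) = 0.5610
C = 1 - 0.5610 = 0.4390 bits/use


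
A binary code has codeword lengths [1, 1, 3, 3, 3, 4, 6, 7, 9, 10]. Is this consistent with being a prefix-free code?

Kraft inequality: Σ 2^(-l_i) ≤ 1 for prefix-free code
Calculating: 2^(-1) + 2^(-1) + 2^(-3) + 2^(-3) + 2^(-3) + 2^(-4) + 2^(-6) + 2^(-7) + 2^(-9) + 2^(-10)
= 0.5 + 0.5 + 0.125 + 0.125 + 0.125 + 0.0625 + 0.015625 + 0.0078125 + 0.001953125 + 0.0009765625
= 1.4639
Since 1.4639 > 1, prefix-free code does not exist


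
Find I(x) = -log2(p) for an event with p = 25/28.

Information content I(x) = -log₂(p(x))
I = -log₂(25/28) = -log₂(0.8929)
I = 0.1635 bits


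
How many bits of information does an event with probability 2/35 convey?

Information content I(x) = -log₂(p(x))
I = -log₂(2/35) = -log₂(0.0571)
I = 4.1293 bits


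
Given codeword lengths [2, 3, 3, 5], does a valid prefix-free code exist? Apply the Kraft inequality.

Kraft inequality: Σ 2^(-l_i) ≤ 1 for prefix-free code
Calculating: 2^(-2) + 2^(-3) + 2^(-3) + 2^(-5)
= 0.25 + 0.125 + 0.125 + 0.03125
= 0.5312
Since 0.5312 ≤ 1, prefix-free code exists


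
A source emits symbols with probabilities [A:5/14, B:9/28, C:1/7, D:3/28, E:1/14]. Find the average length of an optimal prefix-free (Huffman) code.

Huffman tree construction:
Combine smallest probabilities repeatedly
Resulting codes:
  A: 0 (length 1)
  B: 10 (length 2)
  C: 110 (length 3)
  D: 1111 (length 4)
  E: 1110 (length 4)
Average length = Σ p(s) × length(s) = 2.1429 bits


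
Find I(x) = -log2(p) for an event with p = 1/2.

Information content I(x) = -log₂(p(x))
I = -log₂(1/2) = -log₂(0.5000)
I = 1.0000 bits


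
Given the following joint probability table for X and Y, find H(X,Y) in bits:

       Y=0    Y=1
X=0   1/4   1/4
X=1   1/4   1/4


H(X,Y) = -Σ p(x,y) log₂ p(x,y)
  p(0,0)=1/4: -0.2500 × log₂(0.2500) = 0.5000
  p(0,1)=1/4: -0.2500 × log₂(0.2500) = 0.5000
  p(1,0)=1/4: -0.2500 × log₂(0.2500) = 0.5000
  p(1,1)=1/4: -0.2500 × log₂(0.2500) = 0.5000
H(X,Y) = 2.0000 bits


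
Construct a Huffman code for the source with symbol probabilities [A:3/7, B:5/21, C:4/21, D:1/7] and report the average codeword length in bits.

Huffman tree construction:
Combine smallest probabilities repeatedly
Resulting codes:
  A: 0 (length 1)
  B: 10 (length 2)
  C: 111 (length 3)
  D: 110 (length 3)
Average length = Σ p(s) × length(s) = 1.9048 bits


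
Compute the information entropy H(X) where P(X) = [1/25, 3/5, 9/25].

H(X) = -Σ p(x) log₂ p(x)
  -1/25 × log₂(1/25) = 0.1858
  -3/5 × log₂(3/5) = 0.4422
  -9/25 × log₂(9/25) = 0.5306
H(X) = 1.1585 bits


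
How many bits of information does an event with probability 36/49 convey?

Information content I(x) = -log₂(p(x))
I = -log₂(36/49) = -log₂(0.7347)
I = 0.4448 bits


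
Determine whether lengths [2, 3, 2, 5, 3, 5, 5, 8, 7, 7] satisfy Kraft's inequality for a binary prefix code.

Kraft inequality: Σ 2^(-l_i) ≤ 1 for prefix-free code
Calculating: 2^(-2) + 2^(-3) + 2^(-2) + 2^(-5) + 2^(-3) + 2^(-5) + 2^(-5) + 2^(-8) + 2^(-7) + 2^(-7)
= 0.25 + 0.125 + 0.25 + 0.03125 + 0.125 + 0.03125 + 0.03125 + 0.00390625 + 0.0078125 + 0.0078125
= 0.8633
Since 0.8633 ≤ 1, prefix-free code exists


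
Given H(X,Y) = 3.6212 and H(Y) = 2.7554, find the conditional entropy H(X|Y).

Chain rule: H(X,Y) = H(X|Y) + H(Y)
H(X|Y) = H(X,Y) - H(Y) = 3.6212 - 2.7554 = 0.8658 bits


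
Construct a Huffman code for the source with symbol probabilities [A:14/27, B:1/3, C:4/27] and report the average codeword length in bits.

Huffman tree construction:
Combine smallest probabilities repeatedly
Resulting codes:
  A: 1 (length 1)
  B: 01 (length 2)
  C: 00 (length 2)
Average length = Σ p(s) × length(s) = 1.4815 bits


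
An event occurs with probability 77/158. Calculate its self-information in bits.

Information content I(x) = -log₂(p(x))
I = -log₂(77/158) = -log₂(0.4873)
I = 1.0370 bits


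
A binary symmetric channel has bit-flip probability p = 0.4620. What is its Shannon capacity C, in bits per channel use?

For BSC with error probability p:
C = 1 - H(p) where H(p) is binary entropy
H(0.4620) = -0.4620 × log₂(0.4620) - 0.5380 × log₂(0.5380)
H(p) = 0.9958
C = 1 - 0.9958 = 0.0042 bits/use


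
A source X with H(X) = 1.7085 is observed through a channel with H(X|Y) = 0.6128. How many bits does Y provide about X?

I(X;Y) = H(X) - H(X|Y)
I(X;Y) = 1.7085 - 0.6128 = 1.0957 bits


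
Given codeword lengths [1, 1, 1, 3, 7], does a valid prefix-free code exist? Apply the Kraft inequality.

Kraft inequality: Σ 2^(-l_i) ≤ 1 for prefix-free code
Calculating: 2^(-1) + 2^(-1) + 2^(-1) + 2^(-3) + 2^(-7)
= 0.5 + 0.5 + 0.5 + 0.125 + 0.0078125
= 1.6328
Since 1.6328 > 1, prefix-free code does not exist


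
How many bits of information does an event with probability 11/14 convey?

Information content I(x) = -log₂(p(x))
I = -log₂(11/14) = -log₂(0.7857)
I = 0.3479 bits


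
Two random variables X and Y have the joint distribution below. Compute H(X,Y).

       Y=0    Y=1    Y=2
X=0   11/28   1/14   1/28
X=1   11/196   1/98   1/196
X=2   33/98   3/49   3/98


H(X,Y) = -Σ p(x,y) log₂ p(x,y)
  p(0,0)=11/28: -0.3929 × log₂(0.3929) = 0.5295
  p(0,1)=1/14: -0.0714 × log₂(0.0714) = 0.2720
  p(0,2)=1/28: -0.0357 × log₂(0.0357) = 0.1717
  p(1,0)=11/196: -0.0561 × log₂(0.0561) = 0.2332
  p(1,1)=1/98: -0.0102 × log₂(0.0102) = 0.0675
  p(1,2)=1/196: -0.0051 × log₂(0.0051) = 0.0389
  p(2,0)=33/98: -0.3367 × log₂(0.3367) = 0.5288
  p(2,1)=3/49: -0.0612 × log₂(0.0612) = 0.2467
  p(2,2)=3/98: -0.0306 × log₂(0.0306) = 0.1540
H(X,Y) = 2.2422 bits


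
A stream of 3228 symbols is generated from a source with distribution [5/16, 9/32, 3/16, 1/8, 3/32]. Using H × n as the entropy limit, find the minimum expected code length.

Entropy H = 2.1871 bits/symbol
Minimum bits = H × n = 2.1871 × 3228
= 7059.91 bits


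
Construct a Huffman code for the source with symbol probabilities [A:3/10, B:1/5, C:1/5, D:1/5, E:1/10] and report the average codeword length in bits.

Huffman tree construction:
Combine smallest probabilities repeatedly
Resulting codes:
  A: 10 (length 2)
  B: 111 (length 3)
  C: 00 (length 2)
  D: 01 (length 2)
  E: 110 (length 3)
Average length = Σ p(s) × length(s) = 2.3000 bits


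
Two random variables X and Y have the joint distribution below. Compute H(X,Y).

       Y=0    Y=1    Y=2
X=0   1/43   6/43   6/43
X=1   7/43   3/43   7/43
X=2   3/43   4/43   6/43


H(X,Y) = -Σ p(x,y) log₂ p(x,y)
  p(0,0)=1/43: -0.0233 × log₂(0.0233) = 0.1262
  p(0,1)=6/43: -0.1395 × log₂(0.1395) = 0.3965
  p(0,2)=6/43: -0.1395 × log₂(0.1395) = 0.3965
  p(1,0)=7/43: -0.1628 × log₂(0.1628) = 0.4263
  p(1,1)=3/43: -0.0698 × log₂(0.0698) = 0.2680
  p(1,2)=7/43: -0.1628 × log₂(0.1628) = 0.4263
  p(2,0)=3/43: -0.0698 × log₂(0.0698) = 0.2680
  p(2,1)=4/43: -0.0930 × log₂(0.0930) = 0.3187
  p(2,2)=6/43: -0.1395 × log₂(0.1395) = 0.3965
H(X,Y) = 3.0230 bits


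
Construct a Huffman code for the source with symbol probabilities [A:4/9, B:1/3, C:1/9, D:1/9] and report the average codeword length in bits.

Huffman tree construction:
Combine smallest probabilities repeatedly
Resulting codes:
  A: 0 (length 1)
  B: 11 (length 2)
  C: 100 (length 3)
  D: 101 (length 3)
Average length = Σ p(s) × length(s) = 1.7778 bits


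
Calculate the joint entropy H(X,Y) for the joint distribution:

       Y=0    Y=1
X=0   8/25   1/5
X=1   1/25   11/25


H(X,Y) = -Σ p(x,y) log₂ p(x,y)
  p(0,0)=8/25: -0.3200 × log₂(0.3200) = 0.5260
  p(0,1)=1/5: -0.2000 × log₂(0.2000) = 0.4644
  p(1,0)=1/25: -0.0400 × log₂(0.0400) = 0.1858
  p(1,1)=11/25: -0.4400 × log₂(0.4400) = 0.5211
H(X,Y) = 1.6973 bits


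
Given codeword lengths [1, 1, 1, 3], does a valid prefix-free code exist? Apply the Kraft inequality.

Kraft inequality: Σ 2^(-l_i) ≤ 1 for prefix-free code
Calculating: 2^(-1) + 2^(-1) + 2^(-1) + 2^(-3)
= 0.5 + 0.5 + 0.5 + 0.125
= 1.6250
Since 1.6250 > 1, prefix-free code does not exist


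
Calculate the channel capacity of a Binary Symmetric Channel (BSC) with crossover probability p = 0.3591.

For BSC with error probability p:
C = 1 - H(p) where H(p) is binary entropy
H(0.3591) = -0.3591 × log₂(0.3591) - 0.6409 × log₂(0.6409)
H(p) = 0.9419
C = 1 - 0.9419 = 0.0581 bits/use


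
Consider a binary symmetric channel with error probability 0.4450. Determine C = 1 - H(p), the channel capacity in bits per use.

For BSC with error probability p:
C = 1 - H(p) where H(p) is binary entropy
H(0.4450) = -0.4450 × log₂(0.4450) - 0.5550 × log₂(0.5550)
H(p) = 0.9913
C = 1 - 0.9913 = 0.0087 bits/use


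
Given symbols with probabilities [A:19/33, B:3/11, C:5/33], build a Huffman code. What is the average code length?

Huffman tree construction:
Combine smallest probabilities repeatedly
Resulting codes:
  A: 1 (length 1)
  B: 01 (length 2)
  C: 00 (length 2)
Average length = Σ p(s) × length(s) = 1.4242 bits


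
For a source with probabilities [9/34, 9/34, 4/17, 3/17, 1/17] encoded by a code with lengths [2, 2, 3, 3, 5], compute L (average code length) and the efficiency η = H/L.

Average length L = Σ p_i × l_i = 2.5882 bits
Entropy H = 2.1884 bits
Efficiency η = H/L × 100% = 84.55%


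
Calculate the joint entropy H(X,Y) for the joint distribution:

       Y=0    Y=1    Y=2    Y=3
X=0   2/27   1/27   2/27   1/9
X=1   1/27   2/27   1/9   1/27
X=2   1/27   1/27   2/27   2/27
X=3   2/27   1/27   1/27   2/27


H(X,Y) = -Σ p(x,y) log₂ p(x,y)
  p(0,0)=2/27: -0.0741 × log₂(0.0741) = 0.2781
  p(0,1)=1/27: -0.0370 × log₂(0.0370) = 0.1761
  p(0,2)=2/27: -0.0741 × log₂(0.0741) = 0.2781
  p(0,3)=1/9: -0.1111 × log₂(0.1111) = 0.3522
  p(1,0)=1/27: -0.0370 × log₂(0.0370) = 0.1761
  p(1,1)=2/27: -0.0741 × log₂(0.0741) = 0.2781
  p(1,2)=1/9: -0.1111 × log₂(0.1111) = 0.3522
  p(1,3)=1/27: -0.0370 × log₂(0.0370) = 0.1761
  p(2,0)=1/27: -0.0370 × log₂(0.0370) = 0.1761
  p(2,1)=1/27: -0.0370 × log₂(0.0370) = 0.1761
  p(2,2)=2/27: -0.0741 × log₂(0.0741) = 0.2781
  p(2,3)=2/27: -0.0741 × log₂(0.0741) = 0.2781
  p(3,0)=2/27: -0.0741 × log₂(0.0741) = 0.2781
  p(3,1)=1/27: -0.0370 × log₂(0.0370) = 0.1761
  p(3,2)=1/27: -0.0370 × log₂(0.0370) = 0.1761
  p(3,3)=2/27: -0.0741 × log₂(0.0741) = 0.2781
H(X,Y) = 3.8842 bits


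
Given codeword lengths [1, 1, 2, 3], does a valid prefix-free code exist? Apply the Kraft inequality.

Kraft inequality: Σ 2^(-l_i) ≤ 1 for prefix-free code
Calculating: 2^(-1) + 2^(-1) + 2^(-2) + 2^(-3)
= 0.5 + 0.5 + 0.25 + 0.125
= 1.3750
Since 1.3750 > 1, prefix-free code does not exist


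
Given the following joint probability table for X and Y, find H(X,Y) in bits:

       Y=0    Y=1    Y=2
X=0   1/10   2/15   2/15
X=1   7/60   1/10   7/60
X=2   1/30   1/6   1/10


H(X,Y) = -Σ p(x,y) log₂ p(x,y)
  p(0,0)=1/10: -0.1000 × log₂(0.1000) = 0.3322
  p(0,1)=2/15: -0.1333 × log₂(0.1333) = 0.3876
  p(0,2)=2/15: -0.1333 × log₂(0.1333) = 0.3876
  p(1,0)=7/60: -0.1167 × log₂(0.1167) = 0.3616
  p(1,1)=1/10: -0.1000 × log₂(0.1000) = 0.3322
  p(1,2)=7/60: -0.1167 × log₂(0.1167) = 0.3616
  p(2,0)=1/30: -0.0333 × log₂(0.0333) = 0.1636
  p(2,1)=1/6: -0.1667 × log₂(0.1667) = 0.4308
  p(2,2)=1/10: -0.1000 × log₂(0.1000) = 0.3322
H(X,Y) = 3.0894 bits


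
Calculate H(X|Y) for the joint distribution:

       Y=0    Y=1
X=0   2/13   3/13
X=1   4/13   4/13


H(X|Y) = Σ_y p(y) H(X|Y=y)
  p(Y=0) = 6/13, H(X|Y=0) = 0.9183
  p(Y=1) = 7/13, H(X|Y=1) = 0.9852
H(X|Y) = 0.4615×0.9183 + 0.5385×0.9852 = 0.9543 bits


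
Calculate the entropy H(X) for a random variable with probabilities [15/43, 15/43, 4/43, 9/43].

H(X) = -Σ p(x) log₂ p(x)
  -15/43 × log₂(15/43) = 0.5300
  -15/43 × log₂(15/43) = 0.5300
  -4/43 × log₂(4/43) = 0.3187
  -9/43 × log₂(9/43) = 0.4723
H(X) = 1.8510 bits


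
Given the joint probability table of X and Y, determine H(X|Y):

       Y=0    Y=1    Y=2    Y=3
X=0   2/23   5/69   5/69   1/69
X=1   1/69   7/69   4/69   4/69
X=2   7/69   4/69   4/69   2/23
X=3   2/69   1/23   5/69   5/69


H(X|Y) = Σ_y p(y) H(X|Y=y)
  p(Y=0) = 16/69, H(X|Y=0) = 1.6774
  p(Y=1) = 19/69, H(X|Y=1) = 1.9313
  p(Y=2) = 6/23, H(X|Y=2) = 1.9911
  p(Y=3) = 16/69, H(X|Y=3) = 1.8050
H(X|Y) = 0.2319×1.6774 + 0.2754×1.9313 + 0.2609×1.9911 + 0.2319×1.8050 = 1.8587 bits


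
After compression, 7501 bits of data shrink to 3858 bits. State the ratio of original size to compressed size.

Compression ratio = Original / Compressed
= 7501 / 3858 = 1.94:1


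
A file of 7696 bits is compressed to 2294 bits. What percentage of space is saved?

Space savings = (1 - Compressed/Original) × 100%
= (1 - 2294/7696) × 100%
= 70.19%


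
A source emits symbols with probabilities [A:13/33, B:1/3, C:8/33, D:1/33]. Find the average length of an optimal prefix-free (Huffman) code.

Huffman tree construction:
Combine smallest probabilities repeatedly
Resulting codes:
  A: 0 (length 1)
  B: 11 (length 2)
  C: 101 (length 3)
  D: 100 (length 3)
Average length = Σ p(s) × length(s) = 1.8788 bits


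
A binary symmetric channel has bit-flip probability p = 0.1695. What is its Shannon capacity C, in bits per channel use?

For BSC with error probability p:
C = 1 - H(p) where H(p) is binary entropy
H(0.1695) = -0.1695 × log₂(0.1695) - 0.8305 × log₂(0.8305)
H(p) = 0.6566
C = 1 - 0.6566 = 0.3434 bits/use


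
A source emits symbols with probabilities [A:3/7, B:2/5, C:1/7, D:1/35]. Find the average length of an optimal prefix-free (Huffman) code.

Huffman tree construction:
Combine smallest probabilities repeatedly
Resulting codes:
  A: 0 (length 1)
  B: 11 (length 2)
  C: 101 (length 3)
  D: 100 (length 3)
Average length = Σ p(s) × length(s) = 1.7429 bits


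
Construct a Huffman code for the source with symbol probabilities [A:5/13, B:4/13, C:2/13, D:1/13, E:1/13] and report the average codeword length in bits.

Huffman tree construction:
Combine smallest probabilities repeatedly
Resulting codes:
  A: 0 (length 1)
  B: 10 (length 2)
  C: 110 (length 3)
  D: 1110 (length 4)
  E: 1111 (length 4)
Average length = Σ p(s) × length(s) = 2.0769 bits


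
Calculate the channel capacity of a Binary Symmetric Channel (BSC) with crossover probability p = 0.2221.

For BSC with error probability p:
C = 1 - H(p) where H(p) is binary entropy
H(0.2221) = -0.2221 × log₂(0.2221) - 0.7779 × log₂(0.7779)
H(p) = 0.7640
C = 1 - 0.7640 = 0.2360 bits/use


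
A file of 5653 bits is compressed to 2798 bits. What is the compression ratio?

Compression ratio = Original / Compressed
= 5653 / 2798 = 2.02:1


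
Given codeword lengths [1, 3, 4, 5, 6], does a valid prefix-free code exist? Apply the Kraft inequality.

Kraft inequality: Σ 2^(-l_i) ≤ 1 for prefix-free code
Calculating: 2^(-1) + 2^(-3) + 2^(-4) + 2^(-5) + 2^(-6)
= 0.5 + 0.125 + 0.0625 + 0.03125 + 0.015625
= 0.7344
Since 0.7344 ≤ 1, prefix-free code exists


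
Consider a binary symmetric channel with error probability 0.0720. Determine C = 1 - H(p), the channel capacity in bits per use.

For BSC with error probability p:
C = 1 - H(p) where H(p) is binary entropy
H(0.0720) = -0.0720 × log₂(0.0720) - 0.9280 × log₂(0.9280)
H(p) = 0.3733
C = 1 - 0.3733 = 0.6267 bits/use


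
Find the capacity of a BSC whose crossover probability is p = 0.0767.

For BSC with error probability p:
C = 1 - H(p) where H(p) is binary entropy
H(0.0767) = -0.0767 × log₂(0.0767) - 0.9233 × log₂(0.9233)
H(p) = 0.3904
C = 1 - 0.3904 = 0.6096 bits/use


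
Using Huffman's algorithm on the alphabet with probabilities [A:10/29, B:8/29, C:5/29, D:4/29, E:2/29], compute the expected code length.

Huffman tree construction:
Combine smallest probabilities repeatedly
Resulting codes:
  A: 11 (length 2)
  B: 10 (length 2)
  C: 00 (length 2)
  D: 011 (length 3)
  E: 010 (length 3)
Average length = Σ p(s) × length(s) = 2.2069 bits


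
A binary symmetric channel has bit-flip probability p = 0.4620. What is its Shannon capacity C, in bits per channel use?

For BSC with error probability p:
C = 1 - H(p) where H(p) is binary entropy
H(0.4620) = -0.4620 × log₂(0.4620) - 0.5380 × log₂(0.5380)
H(p) = 0.9958
C = 1 - 0.9958 = 0.0042 bits/use


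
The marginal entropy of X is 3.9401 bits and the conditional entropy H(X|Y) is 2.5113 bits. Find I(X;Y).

I(X;Y) = H(X) - H(X|Y)
I(X;Y) = 3.9401 - 2.5113 = 1.4288 bits


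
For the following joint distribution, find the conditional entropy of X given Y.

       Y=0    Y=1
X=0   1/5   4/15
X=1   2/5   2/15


H(X|Y) = Σ_y p(y) H(X|Y=y)
  p(Y=0) = 3/5, H(X|Y=0) = 0.9183
  p(Y=1) = 2/5, H(X|Y=1) = 0.9183
H(X|Y) = 0.6000×0.9183 + 0.4000×0.9183 = 0.9183 bits


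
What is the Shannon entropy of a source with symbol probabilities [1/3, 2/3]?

H(X) = -Σ p(x) log₂ p(x)
  -1/3 × log₂(1/3) = 0.5283
  -2/3 × log₂(2/3) = 0.3900
H(X) = 0.9183 bits


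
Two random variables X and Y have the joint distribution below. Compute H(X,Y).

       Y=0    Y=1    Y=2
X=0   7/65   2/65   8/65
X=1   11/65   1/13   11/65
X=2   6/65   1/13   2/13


H(X,Y) = -Σ p(x,y) log₂ p(x,y)
  p(0,0)=7/65: -0.1077 × log₂(0.1077) = 0.3462
  p(0,1)=2/65: -0.0308 × log₂(0.0308) = 0.1545
  p(0,2)=8/65: -0.1231 × log₂(0.1231) = 0.3720
  p(1,0)=11/65: -0.1692 × log₂(0.1692) = 0.4337
  p(1,1)=1/13: -0.0769 × log₂(0.0769) = 0.2846
  p(1,2)=11/65: -0.1692 × log₂(0.1692) = 0.4337
  p(2,0)=6/65: -0.0923 × log₂(0.0923) = 0.3173
  p(2,1)=1/13: -0.0769 × log₂(0.0769) = 0.2846
  p(2,2)=2/13: -0.1538 × log₂(0.1538) = 0.4155
H(X,Y) = 3.0423 bits


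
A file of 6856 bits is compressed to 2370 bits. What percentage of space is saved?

Space savings = (1 - Compressed/Original) × 100%
= (1 - 2370/6856) × 100%
= 65.43%


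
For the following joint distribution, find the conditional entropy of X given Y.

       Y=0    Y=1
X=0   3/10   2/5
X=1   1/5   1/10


H(X|Y) = Σ_y p(y) H(X|Y=y)
  p(Y=0) = 1/2, H(X|Y=0) = 0.9710
  p(Y=1) = 1/2, H(X|Y=1) = 0.7219
H(X|Y) = 0.5000×0.9710 + 0.5000×0.7219 = 0.8464 bits


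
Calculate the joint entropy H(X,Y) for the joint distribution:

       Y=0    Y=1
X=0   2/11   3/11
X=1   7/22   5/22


H(X,Y) = -Σ p(x,y) log₂ p(x,y)
  p(0,0)=2/11: -0.1818 × log₂(0.1818) = 0.4472
  p(0,1)=3/11: -0.2727 × log₂(0.2727) = 0.5112
  p(1,0)=7/22: -0.3182 × log₂(0.3182) = 0.5257
  p(1,1)=5/22: -0.2273 × log₂(0.2273) = 0.4858
H(X,Y) = 1.9698 bits


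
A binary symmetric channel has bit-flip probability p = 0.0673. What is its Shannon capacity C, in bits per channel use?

For BSC with error probability p:
C = 1 - H(p) where H(p) is binary entropy
H(0.0673) = -0.0673 × log₂(0.0673) - 0.9327 × log₂(0.9327)
H(p) = 0.3558
C = 1 - 0.3558 = 0.6442 bits/use


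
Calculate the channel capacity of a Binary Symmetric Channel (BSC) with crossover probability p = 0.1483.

For BSC with error probability p:
C = 1 - H(p) where H(p) is binary entropy
H(0.1483) = -0.1483 × log₂(0.1483) - 0.8517 × log₂(0.8517)
H(p) = 0.6056
C = 1 - 0.6056 = 0.3944 bits/use


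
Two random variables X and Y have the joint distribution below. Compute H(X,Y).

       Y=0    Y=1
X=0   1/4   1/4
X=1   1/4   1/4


H(X,Y) = -Σ p(x,y) log₂ p(x,y)
  p(0,0)=1/4: -0.2500 × log₂(0.2500) = 0.5000
  p(0,1)=1/4: -0.2500 × log₂(0.2500) = 0.5000
  p(1,0)=1/4: -0.2500 × log₂(0.2500) = 0.5000
  p(1,1)=1/4: -0.2500 × log₂(0.2500) = 0.5000
H(X,Y) = 2.0000 bits


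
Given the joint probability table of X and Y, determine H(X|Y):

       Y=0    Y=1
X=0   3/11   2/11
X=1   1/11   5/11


H(X|Y) = Σ_y p(y) H(X|Y=y)
  p(Y=0) = 4/11, H(X|Y=0) = 0.8113
  p(Y=1) = 7/11, H(X|Y=1) = 0.8631
H(X|Y) = 0.3636×0.8113 + 0.6364×0.8631 = 0.8443 bits


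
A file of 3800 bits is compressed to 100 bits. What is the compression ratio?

Compression ratio = Original / Compressed
= 3800 / 100 = 38.00:1


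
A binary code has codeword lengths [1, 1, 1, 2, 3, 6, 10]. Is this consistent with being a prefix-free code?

Kraft inequality: Σ 2^(-l_i) ≤ 1 for prefix-free code
Calculating: 2^(-1) + 2^(-1) + 2^(-1) + 2^(-2) + 2^(-3) + 2^(-6) + 2^(-10)
= 0.5 + 0.5 + 0.5 + 0.25 + 0.125 + 0.015625 + 0.0009765625
= 1.8916
Since 1.8916 > 1, prefix-free code does not exist


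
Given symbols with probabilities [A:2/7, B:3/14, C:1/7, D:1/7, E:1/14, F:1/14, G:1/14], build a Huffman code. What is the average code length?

Huffman tree construction:
Combine smallest probabilities repeatedly
Resulting codes:
  A: 10 (length 2)
  B: 00 (length 2)
  C: 011 (length 3)
  D: 110 (length 3)
  E: 1110 (length 4)
  F: 1111 (length 4)
  G: 010 (length 3)
Average length = Σ p(s) × length(s) = 2.6429 bits


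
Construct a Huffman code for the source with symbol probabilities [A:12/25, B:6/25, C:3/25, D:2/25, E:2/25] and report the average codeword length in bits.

Huffman tree construction:
Combine smallest probabilities repeatedly
Resulting codes:
  A: 0 (length 1)
  B: 10 (length 2)
  C: 110 (length 3)
  D: 1110 (length 4)
  E: 1111 (length 4)
Average length = Σ p(s) × length(s) = 1.9600 bits


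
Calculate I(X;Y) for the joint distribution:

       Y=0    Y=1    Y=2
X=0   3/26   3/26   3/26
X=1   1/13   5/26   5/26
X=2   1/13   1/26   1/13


H(X) = 1.5020, H(Y) = 1.5697, H(X,Y) = 3.0280
I(X;Y) = H(X) + H(Y) - H(X,Y) = 0.0437 bits


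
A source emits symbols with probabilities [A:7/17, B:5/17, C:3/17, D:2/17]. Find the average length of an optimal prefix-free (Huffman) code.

Huffman tree construction:
Combine smallest probabilities repeatedly
Resulting codes:
  A: 0 (length 1)
  B: 10 (length 2)
  C: 111 (length 3)
  D: 110 (length 3)
Average length = Σ p(s) × length(s) = 1.8824 bits


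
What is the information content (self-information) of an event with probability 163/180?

Information content I(x) = -log₂(p(x))
I = -log₂(163/180) = -log₂(0.9056)
I = 0.1431 bits


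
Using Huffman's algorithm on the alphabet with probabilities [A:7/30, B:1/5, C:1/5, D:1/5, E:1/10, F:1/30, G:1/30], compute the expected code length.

Huffman tree construction:
Combine smallest probabilities repeatedly
Resulting codes:
  A: 10 (length 2)
  B: 111 (length 3)
  C: 00 (length 2)
  D: 01 (length 2)
  E: 1101 (length 4)
  F: 11000 (length 5)
  G: 11001 (length 5)
Average length = Σ p(s) × length(s) = 2.6000 bits


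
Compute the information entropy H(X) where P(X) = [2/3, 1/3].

H(X) = -Σ p(x) log₂ p(x)
  -2/3 × log₂(2/3) = 0.3900
  -1/3 × log₂(1/3) = 0.5283
H(X) = 0.9183 bits


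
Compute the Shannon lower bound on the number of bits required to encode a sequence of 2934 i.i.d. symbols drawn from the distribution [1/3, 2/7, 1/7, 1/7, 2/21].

Entropy H = 2.1699 bits/symbol
Minimum bits = H × n = 2.1699 × 2934
= 6366.45 bits


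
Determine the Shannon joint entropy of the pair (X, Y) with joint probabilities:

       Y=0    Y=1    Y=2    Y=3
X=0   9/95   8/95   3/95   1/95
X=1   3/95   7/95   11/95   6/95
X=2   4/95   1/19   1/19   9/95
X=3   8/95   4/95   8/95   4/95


H(X,Y) = -Σ p(x,y) log₂ p(x,y)
  p(0,0)=9/95: -0.0947 × log₂(0.0947) = 0.3221
  p(0,1)=8/95: -0.0842 × log₂(0.0842) = 0.3006
  p(0,2)=3/95: -0.0316 × log₂(0.0316) = 0.1574
  p(0,3)=1/95: -0.0105 × log₂(0.0105) = 0.0692
  p(1,0)=3/95: -0.0316 × log₂(0.0316) = 0.1574
  p(1,1)=7/95: -0.0737 × log₂(0.0737) = 0.2772
  p(1,2)=11/95: -0.1158 × log₂(0.1158) = 0.3602
  p(1,3)=6/95: -0.0632 × log₂(0.0632) = 0.2517
  p(2,0)=4/95: -0.0421 × log₂(0.0421) = 0.1924
  p(2,1)=1/19: -0.0526 × log₂(0.0526) = 0.2236
  p(2,2)=1/19: -0.0526 × log₂(0.0526) = 0.2236
  p(2,3)=9/95: -0.0947 × log₂(0.0947) = 0.3221
  p(3,0)=8/95: -0.0842 × log₂(0.0842) = 0.3006
  p(3,1)=4/95: -0.0421 × log₂(0.0421) = 0.1924
  p(3,2)=8/95: -0.0842 × log₂(0.0842) = 0.3006
  p(3,3)=4/95: -0.0421 × log₂(0.0421) = 0.1924
H(X,Y) = 3.8435 bits


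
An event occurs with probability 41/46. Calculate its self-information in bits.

Information content I(x) = -log₂(p(x))
I = -log₂(41/46) = -log₂(0.8913)
I = 0.1660 bits


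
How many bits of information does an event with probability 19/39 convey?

Information content I(x) = -log₂(p(x))
I = -log₂(19/39) = -log₂(0.4872)
I = 1.0375 bits


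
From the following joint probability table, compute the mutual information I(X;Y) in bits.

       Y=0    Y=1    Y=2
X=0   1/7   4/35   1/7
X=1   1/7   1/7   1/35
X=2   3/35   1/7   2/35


H(X) = 1.5700, H(Y) = 1.5462, H(X,Y) = 3.0492
I(X;Y) = H(X) + H(Y) - H(X,Y) = 0.0670 bits


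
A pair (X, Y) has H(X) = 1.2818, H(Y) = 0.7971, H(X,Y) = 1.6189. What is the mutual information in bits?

I(X;Y) = H(X) + H(Y) - H(X,Y)
I(X;Y) = 1.2818 + 0.7971 - 1.6189 = 0.46 bits


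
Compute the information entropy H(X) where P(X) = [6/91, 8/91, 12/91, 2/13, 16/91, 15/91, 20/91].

H(X) = -Σ p(x) log₂ p(x)
  -6/91 × log₂(6/91) = 0.2586
  -8/91 × log₂(8/91) = 0.3084
  -12/91 × log₂(12/91) = 0.3854
  -2/13 × log₂(2/13) = 0.4155
  -16/91 × log₂(16/91) = 0.4409
  -15/91 × log₂(15/91) = 0.4287
  -20/91 × log₂(20/91) = 0.4804
H(X) = 2.7180 bits


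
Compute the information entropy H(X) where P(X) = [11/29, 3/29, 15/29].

H(X) = -Σ p(x) log₂ p(x)
  -11/29 × log₂(11/29) = 0.5305
  -3/29 × log₂(3/29) = 0.3386
  -15/29 × log₂(15/29) = 0.4919
H(X) = 1.3610 bits


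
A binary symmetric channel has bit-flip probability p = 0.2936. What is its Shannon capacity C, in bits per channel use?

For BSC with error probability p:
C = 1 - H(p) where H(p) is binary entropy
H(0.2936) = -0.2936 × log₂(0.2936) - 0.7064 × log₂(0.7064)
H(p) = 0.8733
C = 1 - 0.8733 = 0.1267 bits/use


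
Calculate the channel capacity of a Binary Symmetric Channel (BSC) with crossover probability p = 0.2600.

For BSC with error probability p:
C = 1 - H(p) where H(p) is binary entropy
H(0.2600) = -0.2600 × log₂(0.2600) - 0.7400 × log₂(0.7400)
H(p) = 0.8267
C = 1 - 0.8267 = 0.1733 bits/use


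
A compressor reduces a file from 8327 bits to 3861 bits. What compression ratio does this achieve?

Compression ratio = Original / Compressed
= 8327 / 3861 = 2.16:1


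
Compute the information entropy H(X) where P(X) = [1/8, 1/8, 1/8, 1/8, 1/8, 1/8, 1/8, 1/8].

H(X) = -Σ p(x) log₂ p(x)
  -1/8 × log₂(1/8) = 0.3750
  -1/8 × log₂(1/8) = 0.3750
  -1/8 × log₂(1/8) = 0.3750
  -1/8 × log₂(1/8) = 0.3750
  -1/8 × log₂(1/8) = 0.3750
  -1/8 × log₂(1/8) = 0.3750
  -1/8 × log₂(1/8) = 0.3750
  -1/8 × log₂(1/8) = 0.3750
H(X) = 3.0000 bits


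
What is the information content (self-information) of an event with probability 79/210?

Information content I(x) = -log₂(p(x))
I = -log₂(79/210) = -log₂(0.3762)
I = 1.4105 bits


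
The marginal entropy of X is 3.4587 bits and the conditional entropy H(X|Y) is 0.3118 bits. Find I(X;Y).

I(X;Y) = H(X) - H(X|Y)
I(X;Y) = 3.4587 - 0.3118 = 3.1469 bits


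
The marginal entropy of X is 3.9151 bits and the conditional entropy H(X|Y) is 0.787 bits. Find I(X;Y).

I(X;Y) = H(X) - H(X|Y)
I(X;Y) = 3.9151 - 0.787 = 3.1281 bits


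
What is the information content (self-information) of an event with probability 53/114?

Information content I(x) = -log₂(p(x))
I = -log₂(53/114) = -log₂(0.4649)
I = 1.1050 bits


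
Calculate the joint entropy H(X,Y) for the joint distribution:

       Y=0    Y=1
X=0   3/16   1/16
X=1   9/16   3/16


H(X,Y) = -Σ p(x,y) log₂ p(x,y)
  p(0,0)=3/16: -0.1875 × log₂(0.1875) = 0.4528
  p(0,1)=1/16: -0.0625 × log₂(0.0625) = 0.2500
  p(1,0)=9/16: -0.5625 × log₂(0.5625) = 0.4669
  p(1,1)=3/16: -0.1875 × log₂(0.1875) = 0.4528
H(X,Y) = 1.6226 bits
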